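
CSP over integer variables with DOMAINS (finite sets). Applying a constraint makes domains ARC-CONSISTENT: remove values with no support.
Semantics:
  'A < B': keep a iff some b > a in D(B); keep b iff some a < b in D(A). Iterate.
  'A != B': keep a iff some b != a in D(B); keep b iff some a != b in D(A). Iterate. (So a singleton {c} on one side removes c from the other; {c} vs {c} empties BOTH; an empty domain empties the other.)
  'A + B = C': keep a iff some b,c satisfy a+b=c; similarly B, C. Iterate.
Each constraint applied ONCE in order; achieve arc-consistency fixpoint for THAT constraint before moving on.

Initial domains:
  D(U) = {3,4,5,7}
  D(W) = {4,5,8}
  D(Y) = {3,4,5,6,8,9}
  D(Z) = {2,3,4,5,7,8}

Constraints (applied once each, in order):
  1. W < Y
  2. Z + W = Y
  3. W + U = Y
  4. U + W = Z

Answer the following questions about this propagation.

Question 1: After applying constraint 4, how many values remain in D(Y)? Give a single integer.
Constraint 1 (W < Y) on D(W)={4,5,8} D(Y)={3,4,5,6,8,9}: Y {3,4,5,6,8,9}->{5,6,8,9}
Constraint 2 (Z + W = Y) on D(Z)={2,3,4,5,7,8} D(W)={4,5,8} D(Y)={5,6,8,9}: Z {2,3,4,5,7,8}->{2,3,4,5}; W {4,5,8}->{4,5}; Y {5,6,8,9}->{6,8,9}
Constraint 3 (W + U = Y) on D(W)={4,5} D(U)={3,4,5,7} D(Y)={6,8,9}: U {3,4,5,7}->{3,4,5}; Y {6,8,9}->{8,9}
Constraint 4 (U + W = Z) on D(U)={3,4,5} D(W)={4,5} D(Z)={2,3,4,5}: U {3,4,5}->{}; W {4,5}->{}; Z {2,3,4,5}->{}
So after constraint 4: D(Y)={8,9}, size = 2

Answer: 2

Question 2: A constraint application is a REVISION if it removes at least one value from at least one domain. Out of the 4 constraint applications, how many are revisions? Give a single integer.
Constraint 1 (W < Y) on D(W)={4,5,8} D(Y)={3,4,5,6,8,9}: Y {3,4,5,6,8,9}->{5,6,8,9} => REVISION
Constraint 2 (Z + W = Y) on D(Z)={2,3,4,5,7,8} D(W)={4,5,8} D(Y)={5,6,8,9}: Z {2,3,4,5,7,8}->{2,3,4,5}; W {4,5,8}->{4,5}; Y {5,6,8,9}->{6,8,9} => REVISION
Constraint 3 (W + U = Y) on D(W)={4,5} D(U)={3,4,5,7} D(Y)={6,8,9}: U {3,4,5,7}->{3,4,5}; Y {6,8,9}->{8,9} => REVISION
Constraint 4 (U + W = Z) on D(U)={3,4,5} D(W)={4,5} D(Z)={2,3,4,5}: U {3,4,5}->{}; W {4,5}->{}; Z {2,3,4,5}->{} => REVISION
Total revisions = 4

Answer: 4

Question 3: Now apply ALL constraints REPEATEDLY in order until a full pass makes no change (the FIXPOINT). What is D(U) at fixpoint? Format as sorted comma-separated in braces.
Answer: {}

Derivation:
pass 0 (initial): D(U)={3,4,5,7}
pass 1: U {3,4,5,7}->{}; W {4,5,8}->{}; Y {3,4,5,6,8,9}->{8,9}; Z {2,3,4,5,7,8}->{}
pass 2: Y {8,9}->{}
pass 3: no change
Fixpoint after 3 passes: D(U) = {}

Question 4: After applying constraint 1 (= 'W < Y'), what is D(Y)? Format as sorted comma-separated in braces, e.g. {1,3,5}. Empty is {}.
Constraint 1 (W < Y) on D(W)={4,5,8} D(Y)={3,4,5,6,8,9}: Y {3,4,5,6,8,9}->{5,6,8,9}
So after constraint 1: D(Y) = {5,6,8,9}

Answer: {5,6,8,9}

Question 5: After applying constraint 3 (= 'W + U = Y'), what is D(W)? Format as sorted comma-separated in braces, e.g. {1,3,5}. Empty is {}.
Answer: {4,5}

Derivation:
Constraint 1 (W < Y) on D(W)={4,5,8} D(Y)={3,4,5,6,8,9}: Y {3,4,5,6,8,9}->{5,6,8,9}
Constraint 2 (Z + W = Y) on D(Z)={2,3,4,5,7,8} D(W)={4,5,8} D(Y)={5,6,8,9}: Z {2,3,4,5,7,8}->{2,3,4,5}; W {4,5,8}->{4,5}; Y {5,6,8,9}->{6,8,9}
Constraint 3 (W + U = Y) on D(W)={4,5} D(U)={3,4,5,7} D(Y)={6,8,9}: U {3,4,5,7}->{3,4,5}; Y {6,8,9}->{8,9}
So after constraint 3: D(W) = {4,5}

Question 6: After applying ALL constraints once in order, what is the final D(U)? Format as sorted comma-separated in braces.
Constraint 1 (W < Y) on D(W)={4,5,8} D(Y)={3,4,5,6,8,9}: Y {3,4,5,6,8,9}->{5,6,8,9}
Constraint 2 (Z + W = Y) on D(Z)={2,3,4,5,7,8} D(W)={4,5,8} D(Y)={5,6,8,9}: Z {2,3,4,5,7,8}->{2,3,4,5}; W {4,5,8}->{4,5}; Y {5,6,8,9}->{6,8,9}
Constraint 3 (W + U = Y) on D(W)={4,5} D(U)={3,4,5,7} D(Y)={6,8,9}: U {3,4,5,7}->{3,4,5}; Y {6,8,9}->{8,9}
Constraint 4 (U + W = Z) on D(U)={3,4,5} D(W)={4,5} D(Z)={2,3,4,5}: U {3,4,5}->{}; W {4,5}->{}; Z {2,3,4,5}->{}
So after all 4 constraints: D(U) = {}

Answer: {}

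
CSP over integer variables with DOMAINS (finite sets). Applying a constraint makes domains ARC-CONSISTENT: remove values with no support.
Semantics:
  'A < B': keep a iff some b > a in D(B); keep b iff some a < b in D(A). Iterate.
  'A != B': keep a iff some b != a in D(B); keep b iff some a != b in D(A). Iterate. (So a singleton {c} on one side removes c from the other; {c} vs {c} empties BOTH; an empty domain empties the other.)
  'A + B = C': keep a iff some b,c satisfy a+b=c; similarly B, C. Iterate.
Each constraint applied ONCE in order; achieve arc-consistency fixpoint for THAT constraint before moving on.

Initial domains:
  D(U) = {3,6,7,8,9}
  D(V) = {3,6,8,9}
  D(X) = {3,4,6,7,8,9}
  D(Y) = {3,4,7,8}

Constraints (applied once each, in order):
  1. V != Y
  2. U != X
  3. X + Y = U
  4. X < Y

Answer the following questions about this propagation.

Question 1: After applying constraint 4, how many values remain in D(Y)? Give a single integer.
Answer: 1

Derivation:
Constraint 1 (V != Y) on D(V)={3,6,8,9} D(Y)={3,4,7,8}: no change
Constraint 2 (U != X) on D(U)={3,6,7,8,9} D(X)={3,4,6,7,8,9}: no change
Constraint 3 (X + Y = U) on D(X)={3,4,6,7,8,9} D(Y)={3,4,7,8} D(U)={3,6,7,8,9}: X {3,4,6,7,8,9}->{3,4,6}; Y {3,4,7,8}->{3,4}; U {3,6,7,8,9}->{6,7,8,9}
Constraint 4 (X < Y) on D(X)={3,4,6} D(Y)={3,4}: X {3,4,6}->{3}; Y {3,4}->{4}
So after constraint 4: D(Y)={4}, size = 1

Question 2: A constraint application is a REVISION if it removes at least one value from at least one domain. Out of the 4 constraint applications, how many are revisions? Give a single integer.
Answer: 2

Derivation:
Constraint 1 (V != Y) on D(V)={3,6,8,9} D(Y)={3,4,7,8}: no change => not a revision
Constraint 2 (U != X) on D(U)={3,6,7,8,9} D(X)={3,4,6,7,8,9}: no change => not a revision
Constraint 3 (X + Y = U) on D(X)={3,4,6,7,8,9} D(Y)={3,4,7,8} D(U)={3,6,7,8,9}: X {3,4,6,7,8,9}->{3,4,6}; Y {3,4,7,8}->{3,4}; U {3,6,7,8,9}->{6,7,8,9} => REVISION
Constraint 4 (X < Y) on D(X)={3,4,6} D(Y)={3,4}: X {3,4,6}->{3}; Y {3,4}->{4} => REVISION
Total revisions = 2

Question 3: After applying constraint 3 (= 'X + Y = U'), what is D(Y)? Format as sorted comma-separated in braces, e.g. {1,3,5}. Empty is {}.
Answer: {3,4}

Derivation:
Constraint 1 (V != Y) on D(V)={3,6,8,9} D(Y)={3,4,7,8}: no change
Constraint 2 (U != X) on D(U)={3,6,7,8,9} D(X)={3,4,6,7,8,9}: no change
Constraint 3 (X + Y = U) on D(X)={3,4,6,7,8,9} D(Y)={3,4,7,8} D(U)={3,6,7,8,9}: X {3,4,6,7,8,9}->{3,4,6}; Y {3,4,7,8}->{3,4}; U {3,6,7,8,9}->{6,7,8,9}
So after constraint 3: D(Y) = {3,4}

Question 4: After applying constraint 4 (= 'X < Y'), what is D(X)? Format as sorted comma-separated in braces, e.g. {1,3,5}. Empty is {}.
Answer: {3}

Derivation:
Constraint 1 (V != Y) on D(V)={3,6,8,9} D(Y)={3,4,7,8}: no change
Constraint 2 (U != X) on D(U)={3,6,7,8,9} D(X)={3,4,6,7,8,9}: no change
Constraint 3 (X + Y = U) on D(X)={3,4,6,7,8,9} D(Y)={3,4,7,8} D(U)={3,6,7,8,9}: X {3,4,6,7,8,9}->{3,4,6}; Y {3,4,7,8}->{3,4}; U {3,6,7,8,9}->{6,7,8,9}
Constraint 4 (X < Y) on D(X)={3,4,6} D(Y)={3,4}: X {3,4,6}->{3}; Y {3,4}->{4}
So after constraint 4: D(X) = {3}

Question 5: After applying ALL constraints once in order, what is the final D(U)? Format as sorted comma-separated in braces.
Answer: {6,7,8,9}

Derivation:
Constraint 1 (V != Y) on D(V)={3,6,8,9} D(Y)={3,4,7,8}: no change
Constraint 2 (U != X) on D(U)={3,6,7,8,9} D(X)={3,4,6,7,8,9}: no change
Constraint 3 (X + Y = U) on D(X)={3,4,6,7,8,9} D(Y)={3,4,7,8} D(U)={3,6,7,8,9}: X {3,4,6,7,8,9}->{3,4,6}; Y {3,4,7,8}->{3,4}; U {3,6,7,8,9}->{6,7,8,9}
Constraint 4 (X < Y) on D(X)={3,4,6} D(Y)={3,4}: X {3,4,6}->{3}; Y {3,4}->{4}
So after all 4 constraints: D(U) = {6,7,8,9}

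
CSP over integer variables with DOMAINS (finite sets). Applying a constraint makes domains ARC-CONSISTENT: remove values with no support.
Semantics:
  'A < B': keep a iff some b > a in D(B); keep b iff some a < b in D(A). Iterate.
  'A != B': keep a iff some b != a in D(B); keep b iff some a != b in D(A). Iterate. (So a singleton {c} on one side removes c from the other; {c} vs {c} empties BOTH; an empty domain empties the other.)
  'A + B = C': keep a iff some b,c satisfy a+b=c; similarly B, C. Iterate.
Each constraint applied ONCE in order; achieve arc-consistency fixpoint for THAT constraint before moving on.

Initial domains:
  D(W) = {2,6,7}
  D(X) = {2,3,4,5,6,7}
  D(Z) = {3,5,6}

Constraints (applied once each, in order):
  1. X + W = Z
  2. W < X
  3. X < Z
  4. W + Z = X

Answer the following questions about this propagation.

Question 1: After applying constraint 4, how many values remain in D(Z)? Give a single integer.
Answer: 0

Derivation:
Constraint 1 (X + W = Z) on D(X)={2,3,4,5,6,7} D(W)={2,6,7} D(Z)={3,5,6}: X {2,3,4,5,6,7}->{3,4}; W {2,6,7}->{2}; Z {3,5,6}->{5,6}
Constraint 2 (W < X) on D(W)={2} D(X)={3,4}: no change
Constraint 3 (X < Z) on D(X)={3,4} D(Z)={5,6}: no change
Constraint 4 (W + Z = X) on D(W)={2} D(Z)={5,6} D(X)={3,4}: W {2}->{}; Z {5,6}->{}; X {3,4}->{}
So after constraint 4: D(Z)={}, size = 0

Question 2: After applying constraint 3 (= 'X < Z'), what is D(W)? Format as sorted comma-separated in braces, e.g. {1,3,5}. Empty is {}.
Answer: {2}

Derivation:
Constraint 1 (X + W = Z) on D(X)={2,3,4,5,6,7} D(W)={2,6,7} D(Z)={3,5,6}: X {2,3,4,5,6,7}->{3,4}; W {2,6,7}->{2}; Z {3,5,6}->{5,6}
Constraint 2 (W < X) on D(W)={2} D(X)={3,4}: no change
Constraint 3 (X < Z) on D(X)={3,4} D(Z)={5,6}: no change
So after constraint 3: D(W) = {2}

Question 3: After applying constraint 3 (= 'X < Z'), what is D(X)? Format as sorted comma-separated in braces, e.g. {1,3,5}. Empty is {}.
Answer: {3,4}

Derivation:
Constraint 1 (X + W = Z) on D(X)={2,3,4,5,6,7} D(W)={2,6,7} D(Z)={3,5,6}: X {2,3,4,5,6,7}->{3,4}; W {2,6,7}->{2}; Z {3,5,6}->{5,6}
Constraint 2 (W < X) on D(W)={2} D(X)={3,4}: no change
Constraint 3 (X < Z) on D(X)={3,4} D(Z)={5,6}: no change
So after constraint 3: D(X) = {3,4}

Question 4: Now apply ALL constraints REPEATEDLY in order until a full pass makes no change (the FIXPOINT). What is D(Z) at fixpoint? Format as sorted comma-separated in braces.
pass 0 (initial): D(Z)={3,5,6}
pass 1: W {2,6,7}->{}; X {2,3,4,5,6,7}->{}; Z {3,5,6}->{}
pass 2: no change
Fixpoint after 2 passes: D(Z) = {}

Answer: {}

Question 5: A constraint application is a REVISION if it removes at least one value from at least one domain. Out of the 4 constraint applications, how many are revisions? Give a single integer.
Constraint 1 (X + W = Z) on D(X)={2,3,4,5,6,7} D(W)={2,6,7} D(Z)={3,5,6}: X {2,3,4,5,6,7}->{3,4}; W {2,6,7}->{2}; Z {3,5,6}->{5,6} => REVISION
Constraint 2 (W < X) on D(W)={2} D(X)={3,4}: no change => not a revision
Constraint 3 (X < Z) on D(X)={3,4} D(Z)={5,6}: no change => not a revision
Constraint 4 (W + Z = X) on D(W)={2} D(Z)={5,6} D(X)={3,4}: W {2}->{}; Z {5,6}->{}; X {3,4}->{} => REVISION
Total revisions = 2

Answer: 2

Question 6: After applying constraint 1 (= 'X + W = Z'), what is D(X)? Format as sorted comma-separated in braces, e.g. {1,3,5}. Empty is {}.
Answer: {3,4}

Derivation:
Constraint 1 (X + W = Z) on D(X)={2,3,4,5,6,7} D(W)={2,6,7} D(Z)={3,5,6}: X {2,3,4,5,6,7}->{3,4}; W {2,6,7}->{2}; Z {3,5,6}->{5,6}
So after constraint 1: D(X) = {3,4}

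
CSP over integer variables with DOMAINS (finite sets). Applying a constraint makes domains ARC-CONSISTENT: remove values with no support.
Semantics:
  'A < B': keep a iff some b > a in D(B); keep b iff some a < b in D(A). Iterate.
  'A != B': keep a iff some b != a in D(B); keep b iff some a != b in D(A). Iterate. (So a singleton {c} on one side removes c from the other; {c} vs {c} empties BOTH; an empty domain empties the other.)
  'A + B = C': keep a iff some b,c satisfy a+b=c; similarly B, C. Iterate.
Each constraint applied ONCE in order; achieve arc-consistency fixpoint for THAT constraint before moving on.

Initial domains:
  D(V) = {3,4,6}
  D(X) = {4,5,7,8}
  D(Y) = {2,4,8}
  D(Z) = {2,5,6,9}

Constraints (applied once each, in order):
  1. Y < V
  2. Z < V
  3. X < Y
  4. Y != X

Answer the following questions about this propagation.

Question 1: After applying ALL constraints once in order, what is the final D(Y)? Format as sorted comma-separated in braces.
Answer: {}

Derivation:
Constraint 1 (Y < V) on D(Y)={2,4,8} D(V)={3,4,6}: Y {2,4,8}->{2,4}
Constraint 2 (Z < V) on D(Z)={2,5,6,9} D(V)={3,4,6}: Z {2,5,6,9}->{2,5}
Constraint 3 (X < Y) on D(X)={4,5,7,8} D(Y)={2,4}: X {4,5,7,8}->{}; Y {2,4}->{}
Constraint 4 (Y != X) on D(Y)={} D(X)={}: no change
So after all 4 constraints: D(Y) = {}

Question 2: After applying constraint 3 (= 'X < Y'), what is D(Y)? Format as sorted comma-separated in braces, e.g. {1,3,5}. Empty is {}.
Constraint 1 (Y < V) on D(Y)={2,4,8} D(V)={3,4,6}: Y {2,4,8}->{2,4}
Constraint 2 (Z < V) on D(Z)={2,5,6,9} D(V)={3,4,6}: Z {2,5,6,9}->{2,5}
Constraint 3 (X < Y) on D(X)={4,5,7,8} D(Y)={2,4}: X {4,5,7,8}->{}; Y {2,4}->{}
So after constraint 3: D(Y) = {}

Answer: {}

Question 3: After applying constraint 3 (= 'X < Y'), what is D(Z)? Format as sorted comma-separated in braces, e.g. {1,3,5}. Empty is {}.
Constraint 1 (Y < V) on D(Y)={2,4,8} D(V)={3,4,6}: Y {2,4,8}->{2,4}
Constraint 2 (Z < V) on D(Z)={2,5,6,9} D(V)={3,4,6}: Z {2,5,6,9}->{2,5}
Constraint 3 (X < Y) on D(X)={4,5,7,8} D(Y)={2,4}: X {4,5,7,8}->{}; Y {2,4}->{}
So after constraint 3: D(Z) = {2,5}

Answer: {2,5}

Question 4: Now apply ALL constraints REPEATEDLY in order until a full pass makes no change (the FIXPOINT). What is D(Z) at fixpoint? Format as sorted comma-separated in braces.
pass 0 (initial): D(Z)={2,5,6,9}
pass 1: X {4,5,7,8}->{}; Y {2,4,8}->{}; Z {2,5,6,9}->{2,5}
pass 2: V {3,4,6}->{}; Z {2,5}->{}
pass 3: no change
Fixpoint after 3 passes: D(Z) = {}

Answer: {}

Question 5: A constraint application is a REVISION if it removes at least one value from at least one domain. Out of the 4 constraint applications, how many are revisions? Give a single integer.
Constraint 1 (Y < V) on D(Y)={2,4,8} D(V)={3,4,6}: Y {2,4,8}->{2,4} => REVISION
Constraint 2 (Z < V) on D(Z)={2,5,6,9} D(V)={3,4,6}: Z {2,5,6,9}->{2,5} => REVISION
Constraint 3 (X < Y) on D(X)={4,5,7,8} D(Y)={2,4}: X {4,5,7,8}->{}; Y {2,4}->{} => REVISION
Constraint 4 (Y != X) on D(Y)={} D(X)={}: no change => not a revision
Total revisions = 3

Answer: 3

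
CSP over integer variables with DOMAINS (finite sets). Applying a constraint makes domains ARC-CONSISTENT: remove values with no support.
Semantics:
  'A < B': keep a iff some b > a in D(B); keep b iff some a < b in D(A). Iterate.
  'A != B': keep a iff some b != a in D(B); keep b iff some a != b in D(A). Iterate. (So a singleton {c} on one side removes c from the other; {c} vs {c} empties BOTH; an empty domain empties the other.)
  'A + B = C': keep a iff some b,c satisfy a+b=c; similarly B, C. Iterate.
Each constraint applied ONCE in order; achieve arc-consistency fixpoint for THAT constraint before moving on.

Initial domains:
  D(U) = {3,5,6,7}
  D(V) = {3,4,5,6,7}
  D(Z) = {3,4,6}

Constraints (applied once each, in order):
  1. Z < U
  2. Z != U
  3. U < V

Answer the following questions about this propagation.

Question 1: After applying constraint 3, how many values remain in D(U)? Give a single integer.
Constraint 1 (Z < U) on D(Z)={3,4,6} D(U)={3,5,6,7}: U {3,5,6,7}->{5,6,7}
Constraint 2 (Z != U) on D(Z)={3,4,6} D(U)={5,6,7}: no change
Constraint 3 (U < V) on D(U)={5,6,7} D(V)={3,4,5,6,7}: U {5,6,7}->{5,6}; V {3,4,5,6,7}->{6,7}
So after constraint 3: D(U)={5,6}, size = 2

Answer: 2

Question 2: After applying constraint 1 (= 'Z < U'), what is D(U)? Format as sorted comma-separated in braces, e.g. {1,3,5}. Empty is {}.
Answer: {5,6,7}

Derivation:
Constraint 1 (Z < U) on D(Z)={3,4,6} D(U)={3,5,6,7}: U {3,5,6,7}->{5,6,7}
So after constraint 1: D(U) = {5,6,7}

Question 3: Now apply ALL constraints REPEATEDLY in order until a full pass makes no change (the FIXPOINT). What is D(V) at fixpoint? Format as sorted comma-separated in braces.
Answer: {6,7}

Derivation:
pass 0 (initial): D(V)={3,4,5,6,7}
pass 1: U {3,5,6,7}->{5,6}; V {3,4,5,6,7}->{6,7}
pass 2: Z {3,4,6}->{3,4}
pass 3: no change
Fixpoint after 3 passes: D(V) = {6,7}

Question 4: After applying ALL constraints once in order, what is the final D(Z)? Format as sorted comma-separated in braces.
Constraint 1 (Z < U) on D(Z)={3,4,6} D(U)={3,5,6,7}: U {3,5,6,7}->{5,6,7}
Constraint 2 (Z != U) on D(Z)={3,4,6} D(U)={5,6,7}: no change
Constraint 3 (U < V) on D(U)={5,6,7} D(V)={3,4,5,6,7}: U {5,6,7}->{5,6}; V {3,4,5,6,7}->{6,7}
So after all 3 constraints: D(Z) = {3,4,6}

Answer: {3,4,6}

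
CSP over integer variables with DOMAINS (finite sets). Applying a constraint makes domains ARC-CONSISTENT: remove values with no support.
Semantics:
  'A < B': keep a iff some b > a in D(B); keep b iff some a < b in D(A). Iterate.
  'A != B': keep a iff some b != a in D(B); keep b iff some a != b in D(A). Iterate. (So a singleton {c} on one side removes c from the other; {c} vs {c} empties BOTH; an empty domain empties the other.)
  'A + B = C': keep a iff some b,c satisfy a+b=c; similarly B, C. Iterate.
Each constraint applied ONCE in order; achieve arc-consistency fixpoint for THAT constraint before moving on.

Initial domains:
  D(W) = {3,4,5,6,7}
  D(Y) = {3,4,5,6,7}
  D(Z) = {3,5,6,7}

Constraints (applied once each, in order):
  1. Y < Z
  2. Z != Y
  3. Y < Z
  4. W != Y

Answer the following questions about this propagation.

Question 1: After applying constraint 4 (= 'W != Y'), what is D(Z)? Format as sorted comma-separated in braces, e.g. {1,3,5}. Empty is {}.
Answer: {5,6,7}

Derivation:
Constraint 1 (Y < Z) on D(Y)={3,4,5,6,7} D(Z)={3,5,6,7}: Y {3,4,5,6,7}->{3,4,5,6}; Z {3,5,6,7}->{5,6,7}
Constraint 2 (Z != Y) on D(Z)={5,6,7} D(Y)={3,4,5,6}: no change
Constraint 3 (Y < Z) on D(Y)={3,4,5,6} D(Z)={5,6,7}: no change
Constraint 4 (W != Y) on D(W)={3,4,5,6,7} D(Y)={3,4,5,6}: no change
So after constraint 4: D(Z) = {5,6,7}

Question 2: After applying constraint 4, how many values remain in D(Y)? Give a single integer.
Answer: 4

Derivation:
Constraint 1 (Y < Z) on D(Y)={3,4,5,6,7} D(Z)={3,5,6,7}: Y {3,4,5,6,7}->{3,4,5,6}; Z {3,5,6,7}->{5,6,7}
Constraint 2 (Z != Y) on D(Z)={5,6,7} D(Y)={3,4,5,6}: no change
Constraint 3 (Y < Z) on D(Y)={3,4,5,6} D(Z)={5,6,7}: no change
Constraint 4 (W != Y) on D(W)={3,4,5,6,7} D(Y)={3,4,5,6}: no change
So after constraint 4: D(Y)={3,4,5,6}, size = 4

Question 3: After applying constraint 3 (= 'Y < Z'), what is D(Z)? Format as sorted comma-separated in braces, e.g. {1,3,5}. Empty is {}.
Answer: {5,6,7}

Derivation:
Constraint 1 (Y < Z) on D(Y)={3,4,5,6,7} D(Z)={3,5,6,7}: Y {3,4,5,6,7}->{3,4,5,6}; Z {3,5,6,7}->{5,6,7}
Constraint 2 (Z != Y) on D(Z)={5,6,7} D(Y)={3,4,5,6}: no change
Constraint 3 (Y < Z) on D(Y)={3,4,5,6} D(Z)={5,6,7}: no change
So after constraint 3: D(Z) = {5,6,7}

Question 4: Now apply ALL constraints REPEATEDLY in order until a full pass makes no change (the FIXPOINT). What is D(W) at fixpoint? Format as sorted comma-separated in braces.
pass 0 (initial): D(W)={3,4,5,6,7}
pass 1: Y {3,4,5,6,7}->{3,4,5,6}; Z {3,5,6,7}->{5,6,7}
pass 2: no change
Fixpoint after 2 passes: D(W) = {3,4,5,6,7}

Answer: {3,4,5,6,7}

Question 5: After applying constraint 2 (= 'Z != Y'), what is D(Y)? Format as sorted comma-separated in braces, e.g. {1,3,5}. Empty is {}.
Constraint 1 (Y < Z) on D(Y)={3,4,5,6,7} D(Z)={3,5,6,7}: Y {3,4,5,6,7}->{3,4,5,6}; Z {3,5,6,7}->{5,6,7}
Constraint 2 (Z != Y) on D(Z)={5,6,7} D(Y)={3,4,5,6}: no change
So after constraint 2: D(Y) = {3,4,5,6}

Answer: {3,4,5,6}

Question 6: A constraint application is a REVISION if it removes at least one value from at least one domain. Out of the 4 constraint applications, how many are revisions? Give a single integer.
Constraint 1 (Y < Z) on D(Y)={3,4,5,6,7} D(Z)={3,5,6,7}: Y {3,4,5,6,7}->{3,4,5,6}; Z {3,5,6,7}->{5,6,7} => REVISION
Constraint 2 (Z != Y) on D(Z)={5,6,7} D(Y)={3,4,5,6}: no change => not a revision
Constraint 3 (Y < Z) on D(Y)={3,4,5,6} D(Z)={5,6,7}: no change => not a revision
Constraint 4 (W != Y) on D(W)={3,4,5,6,7} D(Y)={3,4,5,6}: no change => not a revision
Total revisions = 1

Answer: 1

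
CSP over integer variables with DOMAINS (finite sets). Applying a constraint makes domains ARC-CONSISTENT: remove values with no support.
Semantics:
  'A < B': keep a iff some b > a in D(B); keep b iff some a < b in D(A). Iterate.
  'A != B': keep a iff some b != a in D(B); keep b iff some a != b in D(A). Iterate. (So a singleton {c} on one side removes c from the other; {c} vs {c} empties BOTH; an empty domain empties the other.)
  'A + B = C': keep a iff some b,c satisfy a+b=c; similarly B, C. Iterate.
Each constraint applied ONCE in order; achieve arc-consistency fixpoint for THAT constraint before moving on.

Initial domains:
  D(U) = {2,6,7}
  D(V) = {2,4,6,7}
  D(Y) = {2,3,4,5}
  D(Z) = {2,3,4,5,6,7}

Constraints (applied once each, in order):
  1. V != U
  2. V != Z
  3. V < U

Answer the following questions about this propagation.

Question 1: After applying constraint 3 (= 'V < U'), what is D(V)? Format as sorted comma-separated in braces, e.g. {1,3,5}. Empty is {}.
Answer: {2,4,6}

Derivation:
Constraint 1 (V != U) on D(V)={2,4,6,7} D(U)={2,6,7}: no change
Constraint 2 (V != Z) on D(V)={2,4,6,7} D(Z)={2,3,4,5,6,7}: no change
Constraint 3 (V < U) on D(V)={2,4,6,7} D(U)={2,6,7}: V {2,4,6,7}->{2,4,6}; U {2,6,7}->{6,7}
So after constraint 3: D(V) = {2,4,6}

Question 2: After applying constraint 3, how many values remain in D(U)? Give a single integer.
Answer: 2

Derivation:
Constraint 1 (V != U) on D(V)={2,4,6,7} D(U)={2,6,7}: no change
Constraint 2 (V != Z) on D(V)={2,4,6,7} D(Z)={2,3,4,5,6,7}: no change
Constraint 3 (V < U) on D(V)={2,4,6,7} D(U)={2,6,7}: V {2,4,6,7}->{2,4,6}; U {2,6,7}->{6,7}
So after constraint 3: D(U)={6,7}, size = 2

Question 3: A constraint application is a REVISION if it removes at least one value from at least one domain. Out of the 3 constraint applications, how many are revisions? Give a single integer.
Answer: 1

Derivation:
Constraint 1 (V != U) on D(V)={2,4,6,7} D(U)={2,6,7}: no change => not a revision
Constraint 2 (V != Z) on D(V)={2,4,6,7} D(Z)={2,3,4,5,6,7}: no change => not a revision
Constraint 3 (V < U) on D(V)={2,4,6,7} D(U)={2,6,7}: V {2,4,6,7}->{2,4,6}; U {2,6,7}->{6,7} => REVISION
Total revisions = 1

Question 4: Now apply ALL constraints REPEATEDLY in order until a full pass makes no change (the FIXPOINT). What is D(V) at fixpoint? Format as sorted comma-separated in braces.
pass 0 (initial): D(V)={2,4,6,7}
pass 1: U {2,6,7}->{6,7}; V {2,4,6,7}->{2,4,6}
pass 2: no change
Fixpoint after 2 passes: D(V) = {2,4,6}

Answer: {2,4,6}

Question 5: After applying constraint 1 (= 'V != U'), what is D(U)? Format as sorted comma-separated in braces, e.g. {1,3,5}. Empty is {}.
Answer: {2,6,7}

Derivation:
Constraint 1 (V != U) on D(V)={2,4,6,7} D(U)={2,6,7}: no change
So after constraint 1: D(U) = {2,6,7}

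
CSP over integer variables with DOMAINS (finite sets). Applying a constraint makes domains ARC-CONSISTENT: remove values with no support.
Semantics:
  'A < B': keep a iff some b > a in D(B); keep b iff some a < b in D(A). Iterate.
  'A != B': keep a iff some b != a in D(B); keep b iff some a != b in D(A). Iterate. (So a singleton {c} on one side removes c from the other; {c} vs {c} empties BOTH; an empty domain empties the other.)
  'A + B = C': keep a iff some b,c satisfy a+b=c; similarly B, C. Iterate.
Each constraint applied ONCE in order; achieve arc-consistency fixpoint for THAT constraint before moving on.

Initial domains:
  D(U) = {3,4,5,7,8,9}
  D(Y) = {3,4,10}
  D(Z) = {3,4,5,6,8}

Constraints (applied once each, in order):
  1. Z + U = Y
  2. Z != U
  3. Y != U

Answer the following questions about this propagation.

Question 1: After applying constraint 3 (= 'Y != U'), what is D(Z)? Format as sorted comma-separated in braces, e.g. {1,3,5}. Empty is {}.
Answer: {3,5,6}

Derivation:
Constraint 1 (Z + U = Y) on D(Z)={3,4,5,6,8} D(U)={3,4,5,7,8,9} D(Y)={3,4,10}: Z {3,4,5,6,8}->{3,5,6}; U {3,4,5,7,8,9}->{4,5,7}; Y {3,4,10}->{10}
Constraint 2 (Z != U) on D(Z)={3,5,6} D(U)={4,5,7}: no change
Constraint 3 (Y != U) on D(Y)={10} D(U)={4,5,7}: no change
So after constraint 3: D(Z) = {3,5,6}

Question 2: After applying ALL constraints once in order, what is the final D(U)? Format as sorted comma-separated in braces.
Constraint 1 (Z + U = Y) on D(Z)={3,4,5,6,8} D(U)={3,4,5,7,8,9} D(Y)={3,4,10}: Z {3,4,5,6,8}->{3,5,6}; U {3,4,5,7,8,9}->{4,5,7}; Y {3,4,10}->{10}
Constraint 2 (Z != U) on D(Z)={3,5,6} D(U)={4,5,7}: no change
Constraint 3 (Y != U) on D(Y)={10} D(U)={4,5,7}: no change
So after all 3 constraints: D(U) = {4,5,7}

Answer: {4,5,7}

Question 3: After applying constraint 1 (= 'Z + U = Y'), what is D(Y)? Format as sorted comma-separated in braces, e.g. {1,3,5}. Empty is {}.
Constraint 1 (Z + U = Y) on D(Z)={3,4,5,6,8} D(U)={3,4,5,7,8,9} D(Y)={3,4,10}: Z {3,4,5,6,8}->{3,5,6}; U {3,4,5,7,8,9}->{4,5,7}; Y {3,4,10}->{10}
So after constraint 1: D(Y) = {10}

Answer: {10}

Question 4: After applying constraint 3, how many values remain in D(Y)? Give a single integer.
Constraint 1 (Z + U = Y) on D(Z)={3,4,5,6,8} D(U)={3,4,5,7,8,9} D(Y)={3,4,10}: Z {3,4,5,6,8}->{3,5,6}; U {3,4,5,7,8,9}->{4,5,7}; Y {3,4,10}->{10}
Constraint 2 (Z != U) on D(Z)={3,5,6} D(U)={4,5,7}: no change
Constraint 3 (Y != U) on D(Y)={10} D(U)={4,5,7}: no change
So after constraint 3: D(Y)={10}, size = 1

Answer: 1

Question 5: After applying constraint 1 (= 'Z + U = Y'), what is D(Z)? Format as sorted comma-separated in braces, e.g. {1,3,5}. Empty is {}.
Constraint 1 (Z + U = Y) on D(Z)={3,4,5,6,8} D(U)={3,4,5,7,8,9} D(Y)={3,4,10}: Z {3,4,5,6,8}->{3,5,6}; U {3,4,5,7,8,9}->{4,5,7}; Y {3,4,10}->{10}
So after constraint 1: D(Z) = {3,5,6}

Answer: {3,5,6}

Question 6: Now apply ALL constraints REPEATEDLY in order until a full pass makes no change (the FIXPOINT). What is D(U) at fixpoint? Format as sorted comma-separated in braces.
pass 0 (initial): D(U)={3,4,5,7,8,9}
pass 1: U {3,4,5,7,8,9}->{4,5,7}; Y {3,4,10}->{10}; Z {3,4,5,6,8}->{3,5,6}
pass 2: no change
Fixpoint after 2 passes: D(U) = {4,5,7}

Answer: {4,5,7}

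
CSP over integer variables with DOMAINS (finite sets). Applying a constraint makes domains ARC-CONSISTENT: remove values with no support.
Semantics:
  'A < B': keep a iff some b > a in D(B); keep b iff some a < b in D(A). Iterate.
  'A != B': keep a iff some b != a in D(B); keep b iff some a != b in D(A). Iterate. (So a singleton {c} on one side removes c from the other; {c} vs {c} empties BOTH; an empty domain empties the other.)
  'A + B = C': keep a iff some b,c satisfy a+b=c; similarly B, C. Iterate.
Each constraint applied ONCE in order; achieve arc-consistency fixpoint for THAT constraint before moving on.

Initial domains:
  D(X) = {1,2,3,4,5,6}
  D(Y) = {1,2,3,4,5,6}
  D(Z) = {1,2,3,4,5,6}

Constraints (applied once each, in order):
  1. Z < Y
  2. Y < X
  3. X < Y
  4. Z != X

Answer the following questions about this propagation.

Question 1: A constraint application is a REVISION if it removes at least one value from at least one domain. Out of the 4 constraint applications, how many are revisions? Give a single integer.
Answer: 3

Derivation:
Constraint 1 (Z < Y) on D(Z)={1,2,3,4,5,6} D(Y)={1,2,3,4,5,6}: Z {1,2,3,4,5,6}->{1,2,3,4,5}; Y {1,2,3,4,5,6}->{2,3,4,5,6} => REVISION
Constraint 2 (Y < X) on D(Y)={2,3,4,5,6} D(X)={1,2,3,4,5,6}: Y {2,3,4,5,6}->{2,3,4,5}; X {1,2,3,4,5,6}->{3,4,5,6} => REVISION
Constraint 3 (X < Y) on D(X)={3,4,5,6} D(Y)={2,3,4,5}: X {3,4,5,6}->{3,4}; Y {2,3,4,5}->{4,5} => REVISION
Constraint 4 (Z != X) on D(Z)={1,2,3,4,5} D(X)={3,4}: no change => not a revision
Total revisions = 3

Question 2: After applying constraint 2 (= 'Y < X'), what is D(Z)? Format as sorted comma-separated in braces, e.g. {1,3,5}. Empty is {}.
Answer: {1,2,3,4,5}

Derivation:
Constraint 1 (Z < Y) on D(Z)={1,2,3,4,5,6} D(Y)={1,2,3,4,5,6}: Z {1,2,3,4,5,6}->{1,2,3,4,5}; Y {1,2,3,4,5,6}->{2,3,4,5,6}
Constraint 2 (Y < X) on D(Y)={2,3,4,5,6} D(X)={1,2,3,4,5,6}: Y {2,3,4,5,6}->{2,3,4,5}; X {1,2,3,4,5,6}->{3,4,5,6}
So after constraint 2: D(Z) = {1,2,3,4,5}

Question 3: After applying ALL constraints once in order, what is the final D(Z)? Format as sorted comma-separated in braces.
Constraint 1 (Z < Y) on D(Z)={1,2,3,4,5,6} D(Y)={1,2,3,4,5,6}: Z {1,2,3,4,5,6}->{1,2,3,4,5}; Y {1,2,3,4,5,6}->{2,3,4,5,6}
Constraint 2 (Y < X) on D(Y)={2,3,4,5,6} D(X)={1,2,3,4,5,6}: Y {2,3,4,5,6}->{2,3,4,5}; X {1,2,3,4,5,6}->{3,4,5,6}
Constraint 3 (X < Y) on D(X)={3,4,5,6} D(Y)={2,3,4,5}: X {3,4,5,6}->{3,4}; Y {2,3,4,5}->{4,5}
Constraint 4 (Z != X) on D(Z)={1,2,3,4,5} D(X)={3,4}: no change
So after all 4 constraints: D(Z) = {1,2,3,4,5}

Answer: {1,2,3,4,5}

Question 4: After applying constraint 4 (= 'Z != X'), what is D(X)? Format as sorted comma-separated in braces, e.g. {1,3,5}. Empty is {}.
Constraint 1 (Z < Y) on D(Z)={1,2,3,4,5,6} D(Y)={1,2,3,4,5,6}: Z {1,2,3,4,5,6}->{1,2,3,4,5}; Y {1,2,3,4,5,6}->{2,3,4,5,6}
Constraint 2 (Y < X) on D(Y)={2,3,4,5,6} D(X)={1,2,3,4,5,6}: Y {2,3,4,5,6}->{2,3,4,5}; X {1,2,3,4,5,6}->{3,4,5,6}
Constraint 3 (X < Y) on D(X)={3,4,5,6} D(Y)={2,3,4,5}: X {3,4,5,6}->{3,4}; Y {2,3,4,5}->{4,5}
Constraint 4 (Z != X) on D(Z)={1,2,3,4,5} D(X)={3,4}: no change
So after constraint 4: D(X) = {3,4}

Answer: {3,4}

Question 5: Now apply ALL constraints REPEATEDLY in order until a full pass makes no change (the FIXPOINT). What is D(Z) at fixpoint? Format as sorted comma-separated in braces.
Answer: {}

Derivation:
pass 0 (initial): D(Z)={1,2,3,4,5,6}
pass 1: X {1,2,3,4,5,6}->{3,4}; Y {1,2,3,4,5,6}->{4,5}; Z {1,2,3,4,5,6}->{1,2,3,4,5}
pass 2: X {3,4}->{}; Y {4,5}->{}; Z {1,2,3,4,5}->{}
pass 3: no change
Fixpoint after 3 passes: D(Z) = {}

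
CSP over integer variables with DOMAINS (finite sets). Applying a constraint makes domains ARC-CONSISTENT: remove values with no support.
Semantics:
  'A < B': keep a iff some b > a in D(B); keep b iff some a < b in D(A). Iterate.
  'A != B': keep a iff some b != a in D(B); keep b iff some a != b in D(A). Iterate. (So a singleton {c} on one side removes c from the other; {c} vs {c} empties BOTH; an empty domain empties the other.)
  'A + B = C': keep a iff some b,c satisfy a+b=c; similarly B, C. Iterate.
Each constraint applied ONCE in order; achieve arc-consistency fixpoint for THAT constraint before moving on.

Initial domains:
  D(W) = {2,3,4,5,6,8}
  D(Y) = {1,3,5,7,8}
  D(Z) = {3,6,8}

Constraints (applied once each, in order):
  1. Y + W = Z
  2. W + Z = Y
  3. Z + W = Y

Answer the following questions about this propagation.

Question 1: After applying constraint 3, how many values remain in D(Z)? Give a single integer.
Constraint 1 (Y + W = Z) on D(Y)={1,3,5,7,8} D(W)={2,3,4,5,6,8} D(Z)={3,6,8}: Y {1,3,5,7,8}->{1,3,5}; W {2,3,4,5,6,8}->{2,3,5}
Constraint 2 (W + Z = Y) on D(W)={2,3,5} D(Z)={3,6,8} D(Y)={1,3,5}: W {2,3,5}->{2}; Z {3,6,8}->{3}; Y {1,3,5}->{5}
Constraint 3 (Z + W = Y) on D(Z)={3} D(W)={2} D(Y)={5}: no change
So after constraint 3: D(Z)={3}, size = 1

Answer: 1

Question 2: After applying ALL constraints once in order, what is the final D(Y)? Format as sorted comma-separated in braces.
Constraint 1 (Y + W = Z) on D(Y)={1,3,5,7,8} D(W)={2,3,4,5,6,8} D(Z)={3,6,8}: Y {1,3,5,7,8}->{1,3,5}; W {2,3,4,5,6,8}->{2,3,5}
Constraint 2 (W + Z = Y) on D(W)={2,3,5} D(Z)={3,6,8} D(Y)={1,3,5}: W {2,3,5}->{2}; Z {3,6,8}->{3}; Y {1,3,5}->{5}
Constraint 3 (Z + W = Y) on D(Z)={3} D(W)={2} D(Y)={5}: no change
So after all 3 constraints: D(Y) = {5}

Answer: {5}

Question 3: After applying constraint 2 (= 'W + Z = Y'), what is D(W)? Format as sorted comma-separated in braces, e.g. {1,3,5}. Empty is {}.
Answer: {2}

Derivation:
Constraint 1 (Y + W = Z) on D(Y)={1,3,5,7,8} D(W)={2,3,4,5,6,8} D(Z)={3,6,8}: Y {1,3,5,7,8}->{1,3,5}; W {2,3,4,5,6,8}->{2,3,5}
Constraint 2 (W + Z = Y) on D(W)={2,3,5} D(Z)={3,6,8} D(Y)={1,3,5}: W {2,3,5}->{2}; Z {3,6,8}->{3}; Y {1,3,5}->{5}
So after constraint 2: D(W) = {2}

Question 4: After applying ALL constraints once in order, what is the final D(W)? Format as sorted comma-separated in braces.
Answer: {2}

Derivation:
Constraint 1 (Y + W = Z) on D(Y)={1,3,5,7,8} D(W)={2,3,4,5,6,8} D(Z)={3,6,8}: Y {1,3,5,7,8}->{1,3,5}; W {2,3,4,5,6,8}->{2,3,5}
Constraint 2 (W + Z = Y) on D(W)={2,3,5} D(Z)={3,6,8} D(Y)={1,3,5}: W {2,3,5}->{2}; Z {3,6,8}->{3}; Y {1,3,5}->{5}
Constraint 3 (Z + W = Y) on D(Z)={3} D(W)={2} D(Y)={5}: no change
So after all 3 constraints: D(W) = {2}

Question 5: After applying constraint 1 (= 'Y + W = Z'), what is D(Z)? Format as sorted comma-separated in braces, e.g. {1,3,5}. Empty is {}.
Constraint 1 (Y + W = Z) on D(Y)={1,3,5,7,8} D(W)={2,3,4,5,6,8} D(Z)={3,6,8}: Y {1,3,5,7,8}->{1,3,5}; W {2,3,4,5,6,8}->{2,3,5}
So after constraint 1: D(Z) = {3,6,8}

Answer: {3,6,8}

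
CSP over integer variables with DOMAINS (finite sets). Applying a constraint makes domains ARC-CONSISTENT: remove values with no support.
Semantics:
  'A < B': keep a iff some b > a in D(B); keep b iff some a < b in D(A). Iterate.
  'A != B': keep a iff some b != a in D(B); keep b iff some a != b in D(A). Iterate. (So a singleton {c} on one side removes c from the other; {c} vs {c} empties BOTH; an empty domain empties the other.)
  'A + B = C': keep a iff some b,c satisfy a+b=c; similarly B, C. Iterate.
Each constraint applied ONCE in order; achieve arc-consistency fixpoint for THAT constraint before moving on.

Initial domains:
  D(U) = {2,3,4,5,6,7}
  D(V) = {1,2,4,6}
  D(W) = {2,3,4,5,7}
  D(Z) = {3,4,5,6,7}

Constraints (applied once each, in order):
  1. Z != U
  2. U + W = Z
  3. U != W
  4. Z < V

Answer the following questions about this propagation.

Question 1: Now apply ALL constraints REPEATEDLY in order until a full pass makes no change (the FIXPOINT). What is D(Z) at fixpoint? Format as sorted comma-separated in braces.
pass 0 (initial): D(Z)={3,4,5,6,7}
pass 1: U {2,3,4,5,6,7}->{2,3,4,5}; V {1,2,4,6}->{6}; W {2,3,4,5,7}->{2,3,4,5}; Z {3,4,5,6,7}->{4,5}
pass 2: U {2,3,4,5}->{2,3}; W {2,3,4,5}->{2,3}
pass 3: no change
Fixpoint after 3 passes: D(Z) = {4,5}

Answer: {4,5}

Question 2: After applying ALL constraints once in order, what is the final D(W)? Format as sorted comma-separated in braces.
Answer: {2,3,4,5}

Derivation:
Constraint 1 (Z != U) on D(Z)={3,4,5,6,7} D(U)={2,3,4,5,6,7}: no change
Constraint 2 (U + W = Z) on D(U)={2,3,4,5,6,7} D(W)={2,3,4,5,7} D(Z)={3,4,5,6,7}: U {2,3,4,5,6,7}->{2,3,4,5}; W {2,3,4,5,7}->{2,3,4,5}; Z {3,4,5,6,7}->{4,5,6,7}
Constraint 3 (U != W) on D(U)={2,3,4,5} D(W)={2,3,4,5}: no change
Constraint 4 (Z < V) on D(Z)={4,5,6,7} D(V)={1,2,4,6}: Z {4,5,6,7}->{4,5}; V {1,2,4,6}->{6}
So after all 4 constraints: D(W) = {2,3,4,5}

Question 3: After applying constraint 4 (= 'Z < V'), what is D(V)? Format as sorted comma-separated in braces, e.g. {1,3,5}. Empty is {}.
Constraint 1 (Z != U) on D(Z)={3,4,5,6,7} D(U)={2,3,4,5,6,7}: no change
Constraint 2 (U + W = Z) on D(U)={2,3,4,5,6,7} D(W)={2,3,4,5,7} D(Z)={3,4,5,6,7}: U {2,3,4,5,6,7}->{2,3,4,5}; W {2,3,4,5,7}->{2,3,4,5}; Z {3,4,5,6,7}->{4,5,6,7}
Constraint 3 (U != W) on D(U)={2,3,4,5} D(W)={2,3,4,5}: no change
Constraint 4 (Z < V) on D(Z)={4,5,6,7} D(V)={1,2,4,6}: Z {4,5,6,7}->{4,5}; V {1,2,4,6}->{6}
So after constraint 4: D(V) = {6}

Answer: {6}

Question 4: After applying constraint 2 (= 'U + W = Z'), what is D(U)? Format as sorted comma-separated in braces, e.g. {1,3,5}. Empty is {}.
Constraint 1 (Z != U) on D(Z)={3,4,5,6,7} D(U)={2,3,4,5,6,7}: no change
Constraint 2 (U + W = Z) on D(U)={2,3,4,5,6,7} D(W)={2,3,4,5,7} D(Z)={3,4,5,6,7}: U {2,3,4,5,6,7}->{2,3,4,5}; W {2,3,4,5,7}->{2,3,4,5}; Z {3,4,5,6,7}->{4,5,6,7}
So after constraint 2: D(U) = {2,3,4,5}

Answer: {2,3,4,5}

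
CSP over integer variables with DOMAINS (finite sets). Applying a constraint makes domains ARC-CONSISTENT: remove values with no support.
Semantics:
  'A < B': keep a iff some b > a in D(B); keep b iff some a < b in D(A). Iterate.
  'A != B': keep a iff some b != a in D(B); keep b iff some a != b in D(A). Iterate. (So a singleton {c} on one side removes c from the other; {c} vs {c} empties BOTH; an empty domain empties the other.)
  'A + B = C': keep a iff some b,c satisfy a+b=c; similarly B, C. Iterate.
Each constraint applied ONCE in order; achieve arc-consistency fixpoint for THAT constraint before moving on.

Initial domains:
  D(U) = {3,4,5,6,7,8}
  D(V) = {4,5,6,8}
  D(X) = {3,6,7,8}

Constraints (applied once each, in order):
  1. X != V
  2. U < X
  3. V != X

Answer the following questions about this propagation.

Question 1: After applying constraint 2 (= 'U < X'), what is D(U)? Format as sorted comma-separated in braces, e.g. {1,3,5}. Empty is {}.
Answer: {3,4,5,6,7}

Derivation:
Constraint 1 (X != V) on D(X)={3,6,7,8} D(V)={4,5,6,8}: no change
Constraint 2 (U < X) on D(U)={3,4,5,6,7,8} D(X)={3,6,7,8}: U {3,4,5,6,7,8}->{3,4,5,6,7}; X {3,6,7,8}->{6,7,8}
So after constraint 2: D(U) = {3,4,5,6,7}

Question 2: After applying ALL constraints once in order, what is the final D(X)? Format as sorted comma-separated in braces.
Answer: {6,7,8}

Derivation:
Constraint 1 (X != V) on D(X)={3,6,7,8} D(V)={4,5,6,8}: no change
Constraint 2 (U < X) on D(U)={3,4,5,6,7,8} D(X)={3,6,7,8}: U {3,4,5,6,7,8}->{3,4,5,6,7}; X {3,6,7,8}->{6,7,8}
Constraint 3 (V != X) on D(V)={4,5,6,8} D(X)={6,7,8}: no change
So after all 3 constraints: D(X) = {6,7,8}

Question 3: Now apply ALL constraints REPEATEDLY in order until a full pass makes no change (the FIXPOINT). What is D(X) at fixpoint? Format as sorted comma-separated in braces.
pass 0 (initial): D(X)={3,6,7,8}
pass 1: U {3,4,5,6,7,8}->{3,4,5,6,7}; X {3,6,7,8}->{6,7,8}
pass 2: no change
Fixpoint after 2 passes: D(X) = {6,7,8}

Answer: {6,7,8}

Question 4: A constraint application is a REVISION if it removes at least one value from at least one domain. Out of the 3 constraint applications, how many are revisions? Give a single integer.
Answer: 1

Derivation:
Constraint 1 (X != V) on D(X)={3,6,7,8} D(V)={4,5,6,8}: no change => not a revision
Constraint 2 (U < X) on D(U)={3,4,5,6,7,8} D(X)={3,6,7,8}: U {3,4,5,6,7,8}->{3,4,5,6,7}; X {3,6,7,8}->{6,7,8} => REVISION
Constraint 3 (V != X) on D(V)={4,5,6,8} D(X)={6,7,8}: no change => not a revision
Total revisions = 1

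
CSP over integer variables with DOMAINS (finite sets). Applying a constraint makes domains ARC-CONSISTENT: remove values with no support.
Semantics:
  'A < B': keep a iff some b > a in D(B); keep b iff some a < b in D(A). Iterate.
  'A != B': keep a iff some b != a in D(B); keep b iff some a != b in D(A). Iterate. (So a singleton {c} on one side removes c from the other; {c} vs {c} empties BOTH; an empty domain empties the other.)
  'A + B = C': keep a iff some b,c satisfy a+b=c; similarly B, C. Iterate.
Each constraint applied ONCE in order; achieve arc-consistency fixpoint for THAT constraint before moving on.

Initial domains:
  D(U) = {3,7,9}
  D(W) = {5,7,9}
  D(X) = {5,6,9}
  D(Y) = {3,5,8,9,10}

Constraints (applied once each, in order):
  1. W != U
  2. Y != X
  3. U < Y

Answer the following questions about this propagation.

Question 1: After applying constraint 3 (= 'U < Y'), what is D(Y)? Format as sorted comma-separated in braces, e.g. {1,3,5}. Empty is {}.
Answer: {5,8,9,10}

Derivation:
Constraint 1 (W != U) on D(W)={5,7,9} D(U)={3,7,9}: no change
Constraint 2 (Y != X) on D(Y)={3,5,8,9,10} D(X)={5,6,9}: no change
Constraint 3 (U < Y) on D(U)={3,7,9} D(Y)={3,5,8,9,10}: Y {3,5,8,9,10}->{5,8,9,10}
So after constraint 3: D(Y) = {5,8,9,10}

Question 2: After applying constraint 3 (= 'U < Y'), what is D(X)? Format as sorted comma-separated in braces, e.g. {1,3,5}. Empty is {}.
Constraint 1 (W != U) on D(W)={5,7,9} D(U)={3,7,9}: no change
Constraint 2 (Y != X) on D(Y)={3,5,8,9,10} D(X)={5,6,9}: no change
Constraint 3 (U < Y) on D(U)={3,7,9} D(Y)={3,5,8,9,10}: Y {3,5,8,9,10}->{5,8,9,10}
So after constraint 3: D(X) = {5,6,9}

Answer: {5,6,9}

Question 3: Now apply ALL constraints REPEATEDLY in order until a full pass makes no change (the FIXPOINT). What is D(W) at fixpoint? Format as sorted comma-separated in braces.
pass 0 (initial): D(W)={5,7,9}
pass 1: Y {3,5,8,9,10}->{5,8,9,10}
pass 2: no change
Fixpoint after 2 passes: D(W) = {5,7,9}

Answer: {5,7,9}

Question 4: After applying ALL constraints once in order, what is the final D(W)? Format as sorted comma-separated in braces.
Answer: {5,7,9}

Derivation:
Constraint 1 (W != U) on D(W)={5,7,9} D(U)={3,7,9}: no change
Constraint 2 (Y != X) on D(Y)={3,5,8,9,10} D(X)={5,6,9}: no change
Constraint 3 (U < Y) on D(U)={3,7,9} D(Y)={3,5,8,9,10}: Y {3,5,8,9,10}->{5,8,9,10}
So after all 3 constraints: D(W) = {5,7,9}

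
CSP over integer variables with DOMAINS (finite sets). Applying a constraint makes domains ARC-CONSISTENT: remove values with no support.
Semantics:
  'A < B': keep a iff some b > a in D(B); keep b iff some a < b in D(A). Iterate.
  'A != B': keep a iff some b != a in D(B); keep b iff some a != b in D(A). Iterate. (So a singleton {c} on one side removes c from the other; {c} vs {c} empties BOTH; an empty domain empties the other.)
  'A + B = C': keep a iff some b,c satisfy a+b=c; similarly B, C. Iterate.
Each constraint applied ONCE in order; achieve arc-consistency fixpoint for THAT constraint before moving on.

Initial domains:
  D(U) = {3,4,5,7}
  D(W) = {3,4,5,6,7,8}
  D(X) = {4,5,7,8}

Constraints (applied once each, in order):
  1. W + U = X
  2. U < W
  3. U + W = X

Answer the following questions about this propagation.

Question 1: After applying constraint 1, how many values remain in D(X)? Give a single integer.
Constraint 1 (W + U = X) on D(W)={3,4,5,6,7,8} D(U)={3,4,5,7} D(X)={4,5,7,8}: W {3,4,5,6,7,8}->{3,4,5}; U {3,4,5,7}->{3,4,5}; X {4,5,7,8}->{7,8}
So after constraint 1: D(X)={7,8}, size = 2

Answer: 2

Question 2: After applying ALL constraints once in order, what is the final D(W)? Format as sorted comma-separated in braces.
Answer: {4,5}

Derivation:
Constraint 1 (W + U = X) on D(W)={3,4,5,6,7,8} D(U)={3,4,5,7} D(X)={4,5,7,8}: W {3,4,5,6,7,8}->{3,4,5}; U {3,4,5,7}->{3,4,5}; X {4,5,7,8}->{7,8}
Constraint 2 (U < W) on D(U)={3,4,5} D(W)={3,4,5}: U {3,4,5}->{3,4}; W {3,4,5}->{4,5}
Constraint 3 (U + W = X) on D(U)={3,4} D(W)={4,5} D(X)={7,8}: no change
So after all 3 constraints: D(W) = {4,5}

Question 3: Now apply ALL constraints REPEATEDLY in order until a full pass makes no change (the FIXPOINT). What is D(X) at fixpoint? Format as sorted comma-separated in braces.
pass 0 (initial): D(X)={4,5,7,8}
pass 1: U {3,4,5,7}->{3,4}; W {3,4,5,6,7,8}->{4,5}; X {4,5,7,8}->{7,8}
pass 2: no change
Fixpoint after 2 passes: D(X) = {7,8}

Answer: {7,8}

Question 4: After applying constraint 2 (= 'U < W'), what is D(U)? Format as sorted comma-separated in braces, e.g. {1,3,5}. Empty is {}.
Constraint 1 (W + U = X) on D(W)={3,4,5,6,7,8} D(U)={3,4,5,7} D(X)={4,5,7,8}: W {3,4,5,6,7,8}->{3,4,5}; U {3,4,5,7}->{3,4,5}; X {4,5,7,8}->{7,8}
Constraint 2 (U < W) on D(U)={3,4,5} D(W)={3,4,5}: U {3,4,5}->{3,4}; W {3,4,5}->{4,5}
So after constraint 2: D(U) = {3,4}

Answer: {3,4}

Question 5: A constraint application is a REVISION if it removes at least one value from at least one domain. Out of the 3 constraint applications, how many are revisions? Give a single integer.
Constraint 1 (W + U = X) on D(W)={3,4,5,6,7,8} D(U)={3,4,5,7} D(X)={4,5,7,8}: W {3,4,5,6,7,8}->{3,4,5}; U {3,4,5,7}->{3,4,5}; X {4,5,7,8}->{7,8} => REVISION
Constraint 2 (U < W) on D(U)={3,4,5} D(W)={3,4,5}: U {3,4,5}->{3,4}; W {3,4,5}->{4,5} => REVISION
Constraint 3 (U + W = X) on D(U)={3,4} D(W)={4,5} D(X)={7,8}: no change => not a revision
Total revisions = 2

Answer: 2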